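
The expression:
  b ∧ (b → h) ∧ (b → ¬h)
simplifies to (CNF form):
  False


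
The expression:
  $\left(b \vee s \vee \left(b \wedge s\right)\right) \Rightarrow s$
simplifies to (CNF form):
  $s \vee \neg b$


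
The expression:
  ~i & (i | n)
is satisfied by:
  {n: True, i: False}


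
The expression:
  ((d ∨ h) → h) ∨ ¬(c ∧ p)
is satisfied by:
  {h: True, p: False, c: False, d: False}
  {h: False, p: False, c: False, d: False}
  {h: True, d: True, p: False, c: False}
  {d: True, h: False, p: False, c: False}
  {h: True, c: True, d: False, p: False}
  {c: True, d: False, p: False, h: False}
  {h: True, d: True, c: True, p: False}
  {d: True, c: True, h: False, p: False}
  {h: True, p: True, d: False, c: False}
  {p: True, d: False, c: False, h: False}
  {h: True, d: True, p: True, c: False}
  {d: True, p: True, h: False, c: False}
  {h: True, c: True, p: True, d: False}
  {c: True, p: True, d: False, h: False}
  {h: True, d: True, c: True, p: True}


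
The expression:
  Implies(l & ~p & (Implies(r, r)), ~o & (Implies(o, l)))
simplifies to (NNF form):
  p | ~l | ~o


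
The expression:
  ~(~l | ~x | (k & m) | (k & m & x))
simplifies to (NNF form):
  l & x & (~k | ~m)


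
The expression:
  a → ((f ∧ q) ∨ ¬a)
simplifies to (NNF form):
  (f ∧ q) ∨ ¬a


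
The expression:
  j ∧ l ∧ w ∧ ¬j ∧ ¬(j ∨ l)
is never true.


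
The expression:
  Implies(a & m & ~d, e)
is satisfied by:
  {d: True, e: True, m: False, a: False}
  {d: True, m: False, e: False, a: False}
  {e: True, d: False, m: False, a: False}
  {d: False, m: False, e: False, a: False}
  {a: True, d: True, e: True, m: False}
  {a: True, d: True, m: False, e: False}
  {a: True, e: True, d: False, m: False}
  {a: True, d: False, m: False, e: False}
  {d: True, m: True, e: True, a: False}
  {d: True, m: True, a: False, e: False}
  {m: True, e: True, a: False, d: False}
  {m: True, a: False, e: False, d: False}
  {d: True, m: True, a: True, e: True}
  {d: True, m: True, a: True, e: False}
  {m: True, a: True, e: True, d: False}


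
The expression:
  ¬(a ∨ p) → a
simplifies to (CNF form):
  a ∨ p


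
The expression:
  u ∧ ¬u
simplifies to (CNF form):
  False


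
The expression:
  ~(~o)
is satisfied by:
  {o: True}


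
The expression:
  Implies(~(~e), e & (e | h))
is always true.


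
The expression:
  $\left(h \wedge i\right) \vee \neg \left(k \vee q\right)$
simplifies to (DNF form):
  $\left(h \wedge i\right) \vee \left(\neg k \wedge \neg q\right) \vee \left(h \wedge i \wedge \neg k\right) \vee \left(h \wedge i \wedge \neg q\right) \vee \left(h \wedge \neg k \wedge \neg q\right) \vee \left(i \wedge \neg k \wedge \neg q\right) \vee \left(h \wedge i \wedge \neg k \wedge \neg q\right)$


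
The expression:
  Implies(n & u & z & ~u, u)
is always true.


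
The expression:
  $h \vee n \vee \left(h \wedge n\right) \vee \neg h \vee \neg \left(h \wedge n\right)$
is always true.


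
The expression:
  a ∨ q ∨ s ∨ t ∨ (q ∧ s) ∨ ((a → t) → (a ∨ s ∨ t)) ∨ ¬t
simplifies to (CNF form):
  True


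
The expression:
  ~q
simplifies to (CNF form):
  ~q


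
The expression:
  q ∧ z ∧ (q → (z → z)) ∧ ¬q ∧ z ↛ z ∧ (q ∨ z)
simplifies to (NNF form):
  False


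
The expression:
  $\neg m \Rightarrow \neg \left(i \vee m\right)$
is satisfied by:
  {m: True, i: False}
  {i: False, m: False}
  {i: True, m: True}


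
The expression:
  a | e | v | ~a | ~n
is always true.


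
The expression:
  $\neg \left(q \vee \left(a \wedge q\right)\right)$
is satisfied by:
  {q: False}


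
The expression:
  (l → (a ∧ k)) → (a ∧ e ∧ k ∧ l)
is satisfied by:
  {e: True, l: True, k: False, a: False}
  {l: True, e: False, k: False, a: False}
  {a: True, e: True, l: True, k: False}
  {a: True, l: True, e: False, k: False}
  {e: True, k: True, l: True, a: False}
  {k: True, l: True, a: False, e: False}
  {a: True, k: True, l: True, e: True}


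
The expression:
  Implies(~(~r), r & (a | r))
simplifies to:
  True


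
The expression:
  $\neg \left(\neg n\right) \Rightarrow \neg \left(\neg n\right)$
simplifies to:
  $\text{True}$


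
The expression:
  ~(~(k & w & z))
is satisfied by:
  {z: True, w: True, k: True}


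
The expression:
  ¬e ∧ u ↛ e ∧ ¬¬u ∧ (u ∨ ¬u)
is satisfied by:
  {u: True, e: False}


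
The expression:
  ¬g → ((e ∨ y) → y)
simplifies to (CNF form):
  g ∨ y ∨ ¬e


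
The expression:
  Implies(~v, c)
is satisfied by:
  {c: True, v: True}
  {c: True, v: False}
  {v: True, c: False}


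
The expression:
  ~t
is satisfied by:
  {t: False}


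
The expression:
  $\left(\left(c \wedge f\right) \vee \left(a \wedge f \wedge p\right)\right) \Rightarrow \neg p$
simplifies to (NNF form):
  $\left(\neg a \wedge \neg c\right) \vee \neg f \vee \neg p$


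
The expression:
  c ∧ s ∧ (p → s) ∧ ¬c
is never true.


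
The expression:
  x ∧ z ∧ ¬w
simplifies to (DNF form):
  x ∧ z ∧ ¬w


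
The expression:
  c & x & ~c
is never true.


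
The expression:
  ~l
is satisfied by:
  {l: False}


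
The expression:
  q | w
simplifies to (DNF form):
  q | w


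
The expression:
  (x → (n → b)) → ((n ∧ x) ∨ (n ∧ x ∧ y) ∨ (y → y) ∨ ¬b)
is always true.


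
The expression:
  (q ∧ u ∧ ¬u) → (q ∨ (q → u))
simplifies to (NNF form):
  True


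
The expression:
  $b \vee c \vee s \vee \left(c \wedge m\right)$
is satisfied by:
  {b: True, c: True, s: True}
  {b: True, c: True, s: False}
  {b: True, s: True, c: False}
  {b: True, s: False, c: False}
  {c: True, s: True, b: False}
  {c: True, s: False, b: False}
  {s: True, c: False, b: False}


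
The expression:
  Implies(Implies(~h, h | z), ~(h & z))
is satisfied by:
  {h: False, z: False}
  {z: True, h: False}
  {h: True, z: False}


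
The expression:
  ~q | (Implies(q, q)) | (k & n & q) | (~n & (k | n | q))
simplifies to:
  True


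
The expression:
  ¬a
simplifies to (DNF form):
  ¬a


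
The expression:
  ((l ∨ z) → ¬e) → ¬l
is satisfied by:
  {e: True, l: False}
  {l: False, e: False}
  {l: True, e: True}


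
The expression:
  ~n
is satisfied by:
  {n: False}


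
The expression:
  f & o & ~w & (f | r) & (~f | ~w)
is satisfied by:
  {f: True, o: True, w: False}


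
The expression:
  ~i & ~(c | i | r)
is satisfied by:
  {i: False, r: False, c: False}


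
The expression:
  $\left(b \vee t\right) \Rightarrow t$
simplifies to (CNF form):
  $t \vee \neg b$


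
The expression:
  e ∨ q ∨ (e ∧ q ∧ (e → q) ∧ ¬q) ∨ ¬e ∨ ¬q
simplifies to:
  True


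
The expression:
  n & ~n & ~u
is never true.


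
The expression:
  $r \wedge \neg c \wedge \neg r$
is never true.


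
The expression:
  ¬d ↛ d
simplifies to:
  True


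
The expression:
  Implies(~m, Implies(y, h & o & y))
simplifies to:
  m | ~y | (h & o)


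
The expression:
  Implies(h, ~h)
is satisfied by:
  {h: False}


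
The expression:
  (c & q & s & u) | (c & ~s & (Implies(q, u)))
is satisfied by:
  {c: True, u: True, s: False, q: False}
  {c: True, s: False, u: False, q: False}
  {c: True, q: True, u: True, s: False}
  {c: True, q: True, s: True, u: True}


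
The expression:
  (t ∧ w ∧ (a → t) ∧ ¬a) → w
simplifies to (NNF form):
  True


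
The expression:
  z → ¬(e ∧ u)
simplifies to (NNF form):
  ¬e ∨ ¬u ∨ ¬z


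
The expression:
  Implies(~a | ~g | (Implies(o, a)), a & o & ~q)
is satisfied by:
  {a: True, o: True, q: False}


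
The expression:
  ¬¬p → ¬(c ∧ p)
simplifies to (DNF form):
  ¬c ∨ ¬p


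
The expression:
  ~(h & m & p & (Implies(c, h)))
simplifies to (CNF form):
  ~h | ~m | ~p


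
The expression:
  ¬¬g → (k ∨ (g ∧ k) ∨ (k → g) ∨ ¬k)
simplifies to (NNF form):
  True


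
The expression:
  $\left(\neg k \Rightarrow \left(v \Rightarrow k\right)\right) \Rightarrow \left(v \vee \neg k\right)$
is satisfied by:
  {v: True, k: False}
  {k: False, v: False}
  {k: True, v: True}


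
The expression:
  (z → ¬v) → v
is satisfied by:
  {v: True}


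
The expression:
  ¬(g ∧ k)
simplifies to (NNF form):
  ¬g ∨ ¬k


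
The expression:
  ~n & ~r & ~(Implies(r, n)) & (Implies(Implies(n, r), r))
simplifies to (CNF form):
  False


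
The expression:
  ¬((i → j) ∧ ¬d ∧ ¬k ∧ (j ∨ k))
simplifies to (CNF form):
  d ∨ k ∨ ¬j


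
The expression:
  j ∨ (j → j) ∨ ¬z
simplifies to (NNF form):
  True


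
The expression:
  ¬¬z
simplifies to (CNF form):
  z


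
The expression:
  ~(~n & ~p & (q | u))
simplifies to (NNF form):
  n | p | (~q & ~u)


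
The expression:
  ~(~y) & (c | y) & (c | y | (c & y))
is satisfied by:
  {y: True}


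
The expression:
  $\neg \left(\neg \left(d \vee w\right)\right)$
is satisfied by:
  {d: True, w: True}
  {d: True, w: False}
  {w: True, d: False}


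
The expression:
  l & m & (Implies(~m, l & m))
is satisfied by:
  {m: True, l: True}


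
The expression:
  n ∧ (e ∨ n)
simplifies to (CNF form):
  n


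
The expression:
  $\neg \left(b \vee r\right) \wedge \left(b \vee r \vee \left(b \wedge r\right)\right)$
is never true.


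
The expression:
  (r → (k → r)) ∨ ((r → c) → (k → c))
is always true.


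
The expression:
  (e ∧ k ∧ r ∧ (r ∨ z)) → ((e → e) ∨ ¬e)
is always true.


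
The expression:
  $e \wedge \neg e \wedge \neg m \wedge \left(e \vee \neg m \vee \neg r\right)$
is never true.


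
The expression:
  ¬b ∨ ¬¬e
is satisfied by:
  {e: True, b: False}
  {b: False, e: False}
  {b: True, e: True}


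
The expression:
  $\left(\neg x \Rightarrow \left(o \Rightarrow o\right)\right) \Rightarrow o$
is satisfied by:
  {o: True}


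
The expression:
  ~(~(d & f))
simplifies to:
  d & f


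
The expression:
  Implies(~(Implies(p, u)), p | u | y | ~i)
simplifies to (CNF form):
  True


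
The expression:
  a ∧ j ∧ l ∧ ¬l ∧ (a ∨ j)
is never true.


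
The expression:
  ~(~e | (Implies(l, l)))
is never true.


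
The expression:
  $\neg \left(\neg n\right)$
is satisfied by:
  {n: True}


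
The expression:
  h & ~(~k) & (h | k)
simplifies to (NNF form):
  h & k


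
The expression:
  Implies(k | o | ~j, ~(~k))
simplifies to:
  k | (j & ~o)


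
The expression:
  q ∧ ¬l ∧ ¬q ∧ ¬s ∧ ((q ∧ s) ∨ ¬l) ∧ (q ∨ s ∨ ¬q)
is never true.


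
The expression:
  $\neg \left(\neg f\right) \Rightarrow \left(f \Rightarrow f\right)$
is always true.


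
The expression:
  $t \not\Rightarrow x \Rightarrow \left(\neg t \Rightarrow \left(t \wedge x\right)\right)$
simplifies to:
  $\text{True}$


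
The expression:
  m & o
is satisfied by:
  {m: True, o: True}


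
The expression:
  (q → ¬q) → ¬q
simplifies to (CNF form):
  True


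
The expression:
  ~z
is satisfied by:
  {z: False}


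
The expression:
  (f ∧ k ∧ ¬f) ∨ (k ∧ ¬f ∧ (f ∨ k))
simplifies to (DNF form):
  k ∧ ¬f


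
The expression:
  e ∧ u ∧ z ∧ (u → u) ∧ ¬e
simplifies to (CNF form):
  False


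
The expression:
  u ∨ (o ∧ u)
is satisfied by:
  {u: True}


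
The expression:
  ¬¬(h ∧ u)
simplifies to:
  h ∧ u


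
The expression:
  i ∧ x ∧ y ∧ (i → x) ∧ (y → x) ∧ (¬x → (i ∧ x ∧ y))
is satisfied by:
  {i: True, x: True, y: True}


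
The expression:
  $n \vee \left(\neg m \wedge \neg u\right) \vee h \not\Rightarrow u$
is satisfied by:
  {n: True, h: True, m: False, u: False}
  {n: True, m: False, h: False, u: False}
  {n: True, h: True, m: True, u: False}
  {n: True, m: True, h: False, u: False}
  {n: True, u: True, h: True, m: False}
  {n: True, u: True, m: False, h: False}
  {n: True, u: True, h: True, m: True}
  {n: True, u: True, m: True, h: False}
  {h: True, u: False, m: False, n: False}
  {u: False, m: False, h: False, n: False}
  {h: True, m: True, u: False, n: False}


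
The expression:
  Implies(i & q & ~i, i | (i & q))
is always true.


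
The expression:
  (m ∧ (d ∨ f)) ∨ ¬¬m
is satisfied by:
  {m: True}


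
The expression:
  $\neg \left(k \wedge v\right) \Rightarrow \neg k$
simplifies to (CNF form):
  $v \vee \neg k$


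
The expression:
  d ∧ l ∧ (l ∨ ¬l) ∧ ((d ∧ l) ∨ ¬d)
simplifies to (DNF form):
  d ∧ l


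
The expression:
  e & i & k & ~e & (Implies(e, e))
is never true.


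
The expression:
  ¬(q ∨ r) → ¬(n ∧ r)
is always true.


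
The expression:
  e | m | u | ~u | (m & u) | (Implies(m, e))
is always true.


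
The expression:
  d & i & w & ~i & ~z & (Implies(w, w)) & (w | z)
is never true.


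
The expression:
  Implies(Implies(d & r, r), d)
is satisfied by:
  {d: True}


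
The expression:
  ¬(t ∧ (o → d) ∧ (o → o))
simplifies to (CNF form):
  (o ∨ ¬t) ∧ (¬d ∨ ¬t)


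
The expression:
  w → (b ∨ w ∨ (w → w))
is always true.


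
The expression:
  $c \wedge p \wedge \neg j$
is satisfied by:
  {c: True, p: True, j: False}


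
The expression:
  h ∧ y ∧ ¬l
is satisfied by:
  {h: True, y: True, l: False}


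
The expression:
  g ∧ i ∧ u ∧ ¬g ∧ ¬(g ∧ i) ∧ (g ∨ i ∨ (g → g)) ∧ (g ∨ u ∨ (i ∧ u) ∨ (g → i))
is never true.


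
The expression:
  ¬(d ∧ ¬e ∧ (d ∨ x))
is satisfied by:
  {e: True, d: False}
  {d: False, e: False}
  {d: True, e: True}


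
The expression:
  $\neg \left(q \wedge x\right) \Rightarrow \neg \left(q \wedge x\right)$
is always true.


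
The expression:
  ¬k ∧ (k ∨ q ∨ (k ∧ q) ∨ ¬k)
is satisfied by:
  {k: False}


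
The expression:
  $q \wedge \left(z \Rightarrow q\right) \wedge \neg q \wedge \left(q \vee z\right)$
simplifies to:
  $\text{False}$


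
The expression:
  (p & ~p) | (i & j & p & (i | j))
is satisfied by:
  {p: True, i: True, j: True}


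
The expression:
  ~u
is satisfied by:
  {u: False}


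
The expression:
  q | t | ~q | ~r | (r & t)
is always true.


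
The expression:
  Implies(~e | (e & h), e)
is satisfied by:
  {e: True}


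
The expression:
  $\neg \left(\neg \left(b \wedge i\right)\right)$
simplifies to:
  $b \wedge i$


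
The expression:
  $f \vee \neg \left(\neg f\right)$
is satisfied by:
  {f: True}


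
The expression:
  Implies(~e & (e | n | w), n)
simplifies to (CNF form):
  e | n | ~w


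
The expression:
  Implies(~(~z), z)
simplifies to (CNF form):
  True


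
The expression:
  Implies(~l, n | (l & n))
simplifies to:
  l | n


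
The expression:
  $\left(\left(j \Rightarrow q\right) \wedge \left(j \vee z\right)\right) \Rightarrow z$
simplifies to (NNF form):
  $z \vee \neg j \vee \neg q$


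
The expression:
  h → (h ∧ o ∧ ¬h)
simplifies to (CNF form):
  ¬h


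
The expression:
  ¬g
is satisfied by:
  {g: False}


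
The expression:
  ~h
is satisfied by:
  {h: False}


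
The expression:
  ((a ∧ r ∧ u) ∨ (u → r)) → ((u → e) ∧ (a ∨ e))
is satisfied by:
  {a: True, e: True, u: False, r: False}
  {e: True, a: False, u: False, r: False}
  {r: True, a: True, e: True, u: False}
  {r: True, e: True, a: False, u: False}
  {a: True, e: True, u: True, r: False}
  {e: True, u: True, r: False, a: False}
  {r: True, e: True, u: True, a: True}
  {r: True, e: True, u: True, a: False}
  {a: True, r: False, u: False, e: False}
  {r: True, a: True, u: False, e: False}
  {a: True, u: True, r: False, e: False}
  {u: True, r: False, e: False, a: False}


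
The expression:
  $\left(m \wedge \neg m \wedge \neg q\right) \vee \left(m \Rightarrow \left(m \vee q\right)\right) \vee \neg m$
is always true.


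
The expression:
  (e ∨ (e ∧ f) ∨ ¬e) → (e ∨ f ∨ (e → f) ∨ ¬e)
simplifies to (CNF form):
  True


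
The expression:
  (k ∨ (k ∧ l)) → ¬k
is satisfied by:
  {k: False}


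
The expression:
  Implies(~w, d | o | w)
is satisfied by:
  {d: True, o: True, w: True}
  {d: True, o: True, w: False}
  {d: True, w: True, o: False}
  {d: True, w: False, o: False}
  {o: True, w: True, d: False}
  {o: True, w: False, d: False}
  {w: True, o: False, d: False}


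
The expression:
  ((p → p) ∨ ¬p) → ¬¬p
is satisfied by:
  {p: True}


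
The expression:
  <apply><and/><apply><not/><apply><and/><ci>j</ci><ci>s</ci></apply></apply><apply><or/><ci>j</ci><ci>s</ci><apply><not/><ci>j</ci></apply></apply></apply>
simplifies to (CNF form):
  <apply><or/><apply><not/><ci>j</ci></apply><apply><not/><ci>s</ci></apply></apply>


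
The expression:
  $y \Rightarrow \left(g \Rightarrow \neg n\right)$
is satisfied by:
  {g: False, y: False, n: False}
  {n: True, g: False, y: False}
  {y: True, g: False, n: False}
  {n: True, y: True, g: False}
  {g: True, n: False, y: False}
  {n: True, g: True, y: False}
  {y: True, g: True, n: False}


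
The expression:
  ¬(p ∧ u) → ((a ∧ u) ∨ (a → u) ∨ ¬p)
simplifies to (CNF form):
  u ∨ ¬a ∨ ¬p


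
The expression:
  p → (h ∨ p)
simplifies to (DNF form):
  True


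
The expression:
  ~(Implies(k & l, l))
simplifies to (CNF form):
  False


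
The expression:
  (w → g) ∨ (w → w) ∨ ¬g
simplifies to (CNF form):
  True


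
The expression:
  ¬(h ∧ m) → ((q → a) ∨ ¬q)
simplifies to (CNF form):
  (a ∨ h ∨ ¬q) ∧ (a ∨ m ∨ ¬q)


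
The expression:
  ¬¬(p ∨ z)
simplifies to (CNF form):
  p ∨ z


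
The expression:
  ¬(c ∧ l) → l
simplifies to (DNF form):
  l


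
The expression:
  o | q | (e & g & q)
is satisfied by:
  {q: True, o: True}
  {q: True, o: False}
  {o: True, q: False}


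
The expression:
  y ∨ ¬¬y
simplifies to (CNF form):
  y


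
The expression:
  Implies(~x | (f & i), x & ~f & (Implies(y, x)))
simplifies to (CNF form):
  x & (~f | ~i)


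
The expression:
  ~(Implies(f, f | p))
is never true.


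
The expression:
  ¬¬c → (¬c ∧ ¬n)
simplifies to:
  ¬c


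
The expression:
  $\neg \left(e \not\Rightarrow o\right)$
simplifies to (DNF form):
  $o \vee \neg e$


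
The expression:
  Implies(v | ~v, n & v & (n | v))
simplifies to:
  n & v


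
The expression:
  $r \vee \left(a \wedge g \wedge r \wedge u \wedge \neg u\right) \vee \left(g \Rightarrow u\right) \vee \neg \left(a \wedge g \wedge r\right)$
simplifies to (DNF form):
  $\text{True}$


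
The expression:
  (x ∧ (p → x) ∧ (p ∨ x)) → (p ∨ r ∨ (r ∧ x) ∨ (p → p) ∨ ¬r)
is always true.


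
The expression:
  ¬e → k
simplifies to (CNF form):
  e ∨ k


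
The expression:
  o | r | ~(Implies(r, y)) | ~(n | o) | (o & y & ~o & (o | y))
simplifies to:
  o | r | ~n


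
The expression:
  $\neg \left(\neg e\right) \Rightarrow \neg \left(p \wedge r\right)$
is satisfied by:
  {p: False, e: False, r: False}
  {r: True, p: False, e: False}
  {e: True, p: False, r: False}
  {r: True, e: True, p: False}
  {p: True, r: False, e: False}
  {r: True, p: True, e: False}
  {e: True, p: True, r: False}


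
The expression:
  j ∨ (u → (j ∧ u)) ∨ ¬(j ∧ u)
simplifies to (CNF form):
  True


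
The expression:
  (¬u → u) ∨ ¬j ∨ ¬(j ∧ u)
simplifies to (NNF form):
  True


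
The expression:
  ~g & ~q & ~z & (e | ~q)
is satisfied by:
  {q: False, g: False, z: False}


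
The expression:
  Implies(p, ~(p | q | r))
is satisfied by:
  {p: False}


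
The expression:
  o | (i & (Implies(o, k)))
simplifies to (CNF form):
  i | o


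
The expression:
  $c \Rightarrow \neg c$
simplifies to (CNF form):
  $\neg c$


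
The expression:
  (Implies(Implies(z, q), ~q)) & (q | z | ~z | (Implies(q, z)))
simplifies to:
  ~q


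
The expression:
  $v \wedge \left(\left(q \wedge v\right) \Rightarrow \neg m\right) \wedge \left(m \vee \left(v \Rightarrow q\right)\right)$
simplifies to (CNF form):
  $v \wedge \left(m \vee q\right) \wedge \left(\neg m \vee \neg q\right)$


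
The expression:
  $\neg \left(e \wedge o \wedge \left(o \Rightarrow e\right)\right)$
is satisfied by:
  {e: False, o: False}
  {o: True, e: False}
  {e: True, o: False}


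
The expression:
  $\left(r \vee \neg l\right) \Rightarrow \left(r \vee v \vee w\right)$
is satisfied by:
  {v: True, r: True, l: True, w: True}
  {v: True, r: True, l: True, w: False}
  {v: True, r: True, w: True, l: False}
  {v: True, r: True, w: False, l: False}
  {v: True, l: True, w: True, r: False}
  {v: True, l: True, w: False, r: False}
  {v: True, l: False, w: True, r: False}
  {v: True, l: False, w: False, r: False}
  {r: True, l: True, w: True, v: False}
  {r: True, l: True, w: False, v: False}
  {r: True, w: True, l: False, v: False}
  {r: True, w: False, l: False, v: False}
  {l: True, w: True, r: False, v: False}
  {l: True, r: False, w: False, v: False}
  {w: True, r: False, l: False, v: False}


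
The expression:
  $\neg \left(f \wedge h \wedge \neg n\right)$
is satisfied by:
  {n: True, h: False, f: False}
  {h: False, f: False, n: False}
  {f: True, n: True, h: False}
  {f: True, h: False, n: False}
  {n: True, h: True, f: False}
  {h: True, n: False, f: False}
  {f: True, h: True, n: True}


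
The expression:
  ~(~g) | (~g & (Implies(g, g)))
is always true.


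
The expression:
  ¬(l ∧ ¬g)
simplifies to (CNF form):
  g ∨ ¬l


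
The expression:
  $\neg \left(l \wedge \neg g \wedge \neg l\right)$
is always true.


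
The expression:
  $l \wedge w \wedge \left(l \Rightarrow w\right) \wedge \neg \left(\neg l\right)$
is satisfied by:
  {w: True, l: True}


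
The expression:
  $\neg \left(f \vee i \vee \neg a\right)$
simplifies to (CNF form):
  $a \wedge \neg f \wedge \neg i$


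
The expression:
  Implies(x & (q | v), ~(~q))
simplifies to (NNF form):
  q | ~v | ~x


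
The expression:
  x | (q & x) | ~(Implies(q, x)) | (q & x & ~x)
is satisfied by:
  {x: True, q: True}
  {x: True, q: False}
  {q: True, x: False}


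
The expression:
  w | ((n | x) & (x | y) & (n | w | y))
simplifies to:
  w | (n & x) | (n & y) | (x & y)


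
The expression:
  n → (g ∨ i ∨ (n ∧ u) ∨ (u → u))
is always true.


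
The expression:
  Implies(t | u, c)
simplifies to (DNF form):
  c | (~t & ~u)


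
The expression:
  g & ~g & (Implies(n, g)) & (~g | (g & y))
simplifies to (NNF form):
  False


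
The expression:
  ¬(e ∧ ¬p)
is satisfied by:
  {p: True, e: False}
  {e: False, p: False}
  {e: True, p: True}


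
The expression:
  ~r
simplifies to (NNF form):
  ~r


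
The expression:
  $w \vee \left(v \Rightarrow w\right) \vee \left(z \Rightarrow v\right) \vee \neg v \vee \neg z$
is always true.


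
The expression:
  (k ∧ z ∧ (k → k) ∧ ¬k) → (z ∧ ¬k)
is always true.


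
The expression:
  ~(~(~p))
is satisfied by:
  {p: False}


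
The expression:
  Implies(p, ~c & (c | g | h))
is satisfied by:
  {g: True, h: True, c: False, p: False}
  {g: True, c: False, p: False, h: False}
  {h: True, c: False, p: False, g: False}
  {h: False, c: False, p: False, g: False}
  {g: True, h: True, c: True, p: False}
  {g: True, c: True, h: False, p: False}
  {h: True, c: True, g: False, p: False}
  {c: True, g: False, p: False, h: False}
  {h: True, g: True, p: True, c: False}
  {g: True, p: True, h: False, c: False}
  {h: True, p: True, g: False, c: False}


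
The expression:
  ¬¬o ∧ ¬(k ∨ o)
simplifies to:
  False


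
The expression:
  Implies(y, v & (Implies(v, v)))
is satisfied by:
  {v: True, y: False}
  {y: False, v: False}
  {y: True, v: True}


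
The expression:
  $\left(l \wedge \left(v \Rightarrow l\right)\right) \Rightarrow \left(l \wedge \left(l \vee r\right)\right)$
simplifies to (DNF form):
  $\text{True}$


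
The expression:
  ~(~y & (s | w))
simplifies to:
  y | (~s & ~w)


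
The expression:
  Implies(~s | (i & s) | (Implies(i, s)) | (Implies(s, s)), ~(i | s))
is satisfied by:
  {i: False, s: False}


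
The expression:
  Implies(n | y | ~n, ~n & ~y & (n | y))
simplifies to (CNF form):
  False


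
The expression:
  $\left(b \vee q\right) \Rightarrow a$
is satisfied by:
  {a: True, q: False, b: False}
  {a: True, b: True, q: False}
  {a: True, q: True, b: False}
  {a: True, b: True, q: True}
  {b: False, q: False, a: False}


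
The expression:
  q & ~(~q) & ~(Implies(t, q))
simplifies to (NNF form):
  False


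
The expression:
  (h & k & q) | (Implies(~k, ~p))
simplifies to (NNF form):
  k | ~p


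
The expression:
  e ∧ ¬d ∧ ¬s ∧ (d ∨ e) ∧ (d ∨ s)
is never true.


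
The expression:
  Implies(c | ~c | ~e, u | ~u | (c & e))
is always true.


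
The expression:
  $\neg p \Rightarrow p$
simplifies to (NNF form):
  $p$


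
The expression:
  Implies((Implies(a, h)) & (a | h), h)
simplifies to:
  True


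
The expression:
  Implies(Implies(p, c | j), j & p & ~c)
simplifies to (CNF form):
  p & ~c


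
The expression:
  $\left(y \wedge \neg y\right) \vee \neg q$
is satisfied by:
  {q: False}


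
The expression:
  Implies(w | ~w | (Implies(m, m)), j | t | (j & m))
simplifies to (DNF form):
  j | t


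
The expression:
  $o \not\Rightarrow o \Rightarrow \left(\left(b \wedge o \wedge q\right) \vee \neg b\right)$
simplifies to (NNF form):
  $\text{True}$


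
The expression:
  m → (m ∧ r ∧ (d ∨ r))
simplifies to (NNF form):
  r ∨ ¬m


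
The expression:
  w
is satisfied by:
  {w: True}


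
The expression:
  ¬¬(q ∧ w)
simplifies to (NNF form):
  q ∧ w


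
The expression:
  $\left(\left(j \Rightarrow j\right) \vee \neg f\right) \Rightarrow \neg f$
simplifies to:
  $\neg f$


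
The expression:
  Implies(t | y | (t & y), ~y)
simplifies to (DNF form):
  ~y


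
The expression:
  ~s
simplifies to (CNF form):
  ~s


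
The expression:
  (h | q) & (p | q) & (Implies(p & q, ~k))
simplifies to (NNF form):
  (q & ~k) | (q & ~p) | (h & p & ~q)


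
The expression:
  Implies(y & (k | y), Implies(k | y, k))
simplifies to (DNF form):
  k | ~y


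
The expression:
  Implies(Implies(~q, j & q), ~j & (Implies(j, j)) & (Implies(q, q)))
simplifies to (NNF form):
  ~j | ~q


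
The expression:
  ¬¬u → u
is always true.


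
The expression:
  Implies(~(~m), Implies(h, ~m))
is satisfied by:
  {h: False, m: False}
  {m: True, h: False}
  {h: True, m: False}


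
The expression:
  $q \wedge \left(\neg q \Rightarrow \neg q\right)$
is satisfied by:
  {q: True}


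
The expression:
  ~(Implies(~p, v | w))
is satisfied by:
  {v: False, p: False, w: False}


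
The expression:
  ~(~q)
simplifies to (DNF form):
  q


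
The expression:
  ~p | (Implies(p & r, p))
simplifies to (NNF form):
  True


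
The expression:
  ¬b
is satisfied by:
  {b: False}


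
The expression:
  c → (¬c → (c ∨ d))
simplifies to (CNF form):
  True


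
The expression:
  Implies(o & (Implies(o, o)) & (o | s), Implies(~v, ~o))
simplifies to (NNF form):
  v | ~o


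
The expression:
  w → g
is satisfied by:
  {g: True, w: False}
  {w: False, g: False}
  {w: True, g: True}


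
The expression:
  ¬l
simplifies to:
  ¬l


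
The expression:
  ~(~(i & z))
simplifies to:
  i & z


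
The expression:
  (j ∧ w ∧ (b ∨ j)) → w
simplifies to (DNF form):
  True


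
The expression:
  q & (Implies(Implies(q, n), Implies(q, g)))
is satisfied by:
  {g: True, q: True, n: False}
  {q: True, n: False, g: False}
  {n: True, g: True, q: True}


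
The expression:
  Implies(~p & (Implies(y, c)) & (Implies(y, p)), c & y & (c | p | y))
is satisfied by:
  {y: True, p: True}
  {y: True, p: False}
  {p: True, y: False}


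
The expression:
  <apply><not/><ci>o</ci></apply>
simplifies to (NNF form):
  <apply><not/><ci>o</ci></apply>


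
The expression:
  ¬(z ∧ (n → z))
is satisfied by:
  {z: False}


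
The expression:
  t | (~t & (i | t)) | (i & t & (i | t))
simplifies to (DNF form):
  i | t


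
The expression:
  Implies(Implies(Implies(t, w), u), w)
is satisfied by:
  {w: True, t: False, u: False}
  {w: True, u: True, t: False}
  {w: True, t: True, u: False}
  {w: True, u: True, t: True}
  {u: False, t: False, w: False}


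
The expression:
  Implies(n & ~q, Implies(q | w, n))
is always true.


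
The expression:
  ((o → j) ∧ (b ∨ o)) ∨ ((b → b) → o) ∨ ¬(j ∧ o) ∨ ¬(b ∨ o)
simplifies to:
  True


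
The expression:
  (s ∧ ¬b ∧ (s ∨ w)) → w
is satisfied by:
  {b: True, w: True, s: False}
  {b: True, s: False, w: False}
  {w: True, s: False, b: False}
  {w: False, s: False, b: False}
  {b: True, w: True, s: True}
  {b: True, s: True, w: False}
  {w: True, s: True, b: False}


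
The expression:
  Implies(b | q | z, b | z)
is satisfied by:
  {b: True, z: True, q: False}
  {b: True, q: False, z: False}
  {z: True, q: False, b: False}
  {z: False, q: False, b: False}
  {b: True, z: True, q: True}
  {b: True, q: True, z: False}
  {z: True, q: True, b: False}


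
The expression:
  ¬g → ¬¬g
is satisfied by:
  {g: True}


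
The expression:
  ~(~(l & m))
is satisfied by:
  {m: True, l: True}


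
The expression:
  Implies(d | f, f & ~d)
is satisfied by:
  {d: False}


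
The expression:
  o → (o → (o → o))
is always true.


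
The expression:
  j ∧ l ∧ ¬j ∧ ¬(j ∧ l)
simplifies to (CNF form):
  False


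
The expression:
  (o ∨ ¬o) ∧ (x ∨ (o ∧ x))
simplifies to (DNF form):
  x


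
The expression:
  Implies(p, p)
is always true.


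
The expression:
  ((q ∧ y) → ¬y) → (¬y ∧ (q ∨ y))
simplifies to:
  q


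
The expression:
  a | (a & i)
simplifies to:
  a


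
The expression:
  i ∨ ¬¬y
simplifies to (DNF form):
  i ∨ y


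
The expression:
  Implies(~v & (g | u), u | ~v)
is always true.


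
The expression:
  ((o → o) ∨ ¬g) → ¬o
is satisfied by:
  {o: False}


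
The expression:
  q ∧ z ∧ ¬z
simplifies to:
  False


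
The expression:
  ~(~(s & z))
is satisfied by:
  {z: True, s: True}


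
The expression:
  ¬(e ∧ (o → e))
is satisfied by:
  {e: False}


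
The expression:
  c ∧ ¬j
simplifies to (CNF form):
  c ∧ ¬j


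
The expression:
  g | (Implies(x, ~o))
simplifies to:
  g | ~o | ~x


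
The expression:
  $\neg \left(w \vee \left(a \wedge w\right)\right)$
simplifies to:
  $\neg w$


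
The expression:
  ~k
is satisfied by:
  {k: False}


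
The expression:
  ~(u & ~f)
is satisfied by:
  {f: True, u: False}
  {u: False, f: False}
  {u: True, f: True}


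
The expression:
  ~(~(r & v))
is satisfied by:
  {r: True, v: True}


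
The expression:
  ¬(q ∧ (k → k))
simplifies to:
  ¬q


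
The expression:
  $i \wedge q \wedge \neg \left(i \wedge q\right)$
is never true.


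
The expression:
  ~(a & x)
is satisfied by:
  {x: False, a: False}
  {a: True, x: False}
  {x: True, a: False}


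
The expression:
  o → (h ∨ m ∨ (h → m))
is always true.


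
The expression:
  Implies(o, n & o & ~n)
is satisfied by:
  {o: False}


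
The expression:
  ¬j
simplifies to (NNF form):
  ¬j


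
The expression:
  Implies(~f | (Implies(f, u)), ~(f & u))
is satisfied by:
  {u: False, f: False}
  {f: True, u: False}
  {u: True, f: False}


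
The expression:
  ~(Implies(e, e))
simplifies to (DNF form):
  False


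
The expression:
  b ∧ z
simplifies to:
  b ∧ z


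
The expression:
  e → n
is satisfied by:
  {n: True, e: False}
  {e: False, n: False}
  {e: True, n: True}


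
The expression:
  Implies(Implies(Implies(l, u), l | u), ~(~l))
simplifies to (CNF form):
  l | ~u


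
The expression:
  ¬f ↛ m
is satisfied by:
  {m: True, f: False}
  {f: False, m: False}
  {f: True, m: True}


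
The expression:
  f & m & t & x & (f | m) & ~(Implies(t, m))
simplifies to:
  False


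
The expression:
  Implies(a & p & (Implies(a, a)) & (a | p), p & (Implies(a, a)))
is always true.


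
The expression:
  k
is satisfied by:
  {k: True}


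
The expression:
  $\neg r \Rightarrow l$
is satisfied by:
  {r: True, l: True}
  {r: True, l: False}
  {l: True, r: False}


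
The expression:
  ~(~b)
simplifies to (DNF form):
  b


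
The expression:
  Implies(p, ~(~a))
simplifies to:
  a | ~p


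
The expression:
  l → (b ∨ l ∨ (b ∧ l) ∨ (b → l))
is always true.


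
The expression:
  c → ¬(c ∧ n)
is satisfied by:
  {c: False, n: False}
  {n: True, c: False}
  {c: True, n: False}


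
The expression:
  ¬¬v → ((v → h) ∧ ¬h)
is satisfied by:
  {v: False}


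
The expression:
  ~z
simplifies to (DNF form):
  ~z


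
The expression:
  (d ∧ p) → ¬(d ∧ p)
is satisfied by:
  {p: False, d: False}
  {d: True, p: False}
  {p: True, d: False}


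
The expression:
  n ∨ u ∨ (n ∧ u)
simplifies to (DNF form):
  n ∨ u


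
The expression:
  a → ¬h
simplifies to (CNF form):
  ¬a ∨ ¬h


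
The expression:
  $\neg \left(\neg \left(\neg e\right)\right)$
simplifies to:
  $\neg e$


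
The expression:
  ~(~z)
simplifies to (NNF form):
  z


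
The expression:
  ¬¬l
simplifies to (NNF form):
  l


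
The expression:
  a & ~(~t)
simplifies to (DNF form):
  a & t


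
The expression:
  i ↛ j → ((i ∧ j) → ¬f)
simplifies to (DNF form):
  True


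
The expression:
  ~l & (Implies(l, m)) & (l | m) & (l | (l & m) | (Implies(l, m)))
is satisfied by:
  {m: True, l: False}


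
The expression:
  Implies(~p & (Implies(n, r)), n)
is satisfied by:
  {n: True, p: True}
  {n: True, p: False}
  {p: True, n: False}


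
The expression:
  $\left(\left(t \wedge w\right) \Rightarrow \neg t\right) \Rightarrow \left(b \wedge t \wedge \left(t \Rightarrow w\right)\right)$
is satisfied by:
  {t: True, w: True}


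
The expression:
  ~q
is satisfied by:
  {q: False}


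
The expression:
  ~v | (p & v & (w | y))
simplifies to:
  ~v | (p & w) | (p & y)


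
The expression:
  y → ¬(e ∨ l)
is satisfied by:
  {e: False, y: False, l: False}
  {l: True, e: False, y: False}
  {e: True, l: False, y: False}
  {l: True, e: True, y: False}
  {y: True, l: False, e: False}


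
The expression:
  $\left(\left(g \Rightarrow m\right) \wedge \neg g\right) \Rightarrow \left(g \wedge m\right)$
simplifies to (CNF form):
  $g$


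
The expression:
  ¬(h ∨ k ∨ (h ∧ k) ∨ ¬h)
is never true.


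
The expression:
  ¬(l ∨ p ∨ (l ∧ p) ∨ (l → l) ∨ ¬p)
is never true.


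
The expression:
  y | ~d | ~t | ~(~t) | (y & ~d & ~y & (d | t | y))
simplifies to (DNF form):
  True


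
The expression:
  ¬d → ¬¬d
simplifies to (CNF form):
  d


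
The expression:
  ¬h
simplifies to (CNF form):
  ¬h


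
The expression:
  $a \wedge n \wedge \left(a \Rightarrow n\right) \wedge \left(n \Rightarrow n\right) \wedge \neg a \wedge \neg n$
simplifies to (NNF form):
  $\text{False}$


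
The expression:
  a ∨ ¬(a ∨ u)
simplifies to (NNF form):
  a ∨ ¬u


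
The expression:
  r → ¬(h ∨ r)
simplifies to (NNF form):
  ¬r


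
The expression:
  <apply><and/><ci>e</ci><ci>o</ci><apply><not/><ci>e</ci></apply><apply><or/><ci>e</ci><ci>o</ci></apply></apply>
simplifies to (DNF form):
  <false/>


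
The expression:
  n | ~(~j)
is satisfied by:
  {n: True, j: True}
  {n: True, j: False}
  {j: True, n: False}


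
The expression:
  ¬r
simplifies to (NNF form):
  ¬r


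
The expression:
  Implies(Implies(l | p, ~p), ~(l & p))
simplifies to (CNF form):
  True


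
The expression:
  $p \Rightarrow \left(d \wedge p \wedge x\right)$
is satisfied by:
  {x: True, d: True, p: False}
  {x: True, d: False, p: False}
  {d: True, x: False, p: False}
  {x: False, d: False, p: False}
  {x: True, p: True, d: True}


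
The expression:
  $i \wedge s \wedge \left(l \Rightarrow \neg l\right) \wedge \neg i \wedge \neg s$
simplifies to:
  $\text{False}$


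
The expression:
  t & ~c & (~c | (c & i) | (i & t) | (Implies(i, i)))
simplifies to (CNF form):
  t & ~c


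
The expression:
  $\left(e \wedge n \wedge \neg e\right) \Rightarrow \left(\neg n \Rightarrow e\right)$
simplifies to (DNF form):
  $\text{True}$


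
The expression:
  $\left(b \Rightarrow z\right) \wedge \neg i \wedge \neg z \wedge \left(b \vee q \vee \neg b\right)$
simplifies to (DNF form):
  $\neg b \wedge \neg i \wedge \neg z$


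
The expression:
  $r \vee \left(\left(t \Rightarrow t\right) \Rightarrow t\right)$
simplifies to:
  $r \vee t$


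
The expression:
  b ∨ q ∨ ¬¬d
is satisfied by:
  {b: True, d: True, q: True}
  {b: True, d: True, q: False}
  {b: True, q: True, d: False}
  {b: True, q: False, d: False}
  {d: True, q: True, b: False}
  {d: True, q: False, b: False}
  {q: True, d: False, b: False}


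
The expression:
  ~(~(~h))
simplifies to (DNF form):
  ~h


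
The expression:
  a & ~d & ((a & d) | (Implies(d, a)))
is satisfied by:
  {a: True, d: False}


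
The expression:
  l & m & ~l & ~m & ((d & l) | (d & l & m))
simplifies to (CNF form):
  False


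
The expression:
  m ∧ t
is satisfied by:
  {t: True, m: True}


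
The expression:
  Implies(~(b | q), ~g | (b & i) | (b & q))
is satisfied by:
  {b: True, q: True, g: False}
  {b: True, g: False, q: False}
  {q: True, g: False, b: False}
  {q: False, g: False, b: False}
  {b: True, q: True, g: True}
  {b: True, g: True, q: False}
  {q: True, g: True, b: False}


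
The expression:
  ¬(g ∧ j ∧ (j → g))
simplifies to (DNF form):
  ¬g ∨ ¬j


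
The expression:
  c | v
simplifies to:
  c | v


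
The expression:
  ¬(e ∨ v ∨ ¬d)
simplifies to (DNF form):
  d ∧ ¬e ∧ ¬v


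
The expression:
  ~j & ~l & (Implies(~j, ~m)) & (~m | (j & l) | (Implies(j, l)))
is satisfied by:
  {l: False, j: False, m: False}


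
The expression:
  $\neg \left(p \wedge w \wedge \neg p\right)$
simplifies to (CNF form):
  $\text{True}$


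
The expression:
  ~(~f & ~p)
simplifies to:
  f | p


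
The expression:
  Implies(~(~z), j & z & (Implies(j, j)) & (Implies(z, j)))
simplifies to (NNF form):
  j | ~z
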